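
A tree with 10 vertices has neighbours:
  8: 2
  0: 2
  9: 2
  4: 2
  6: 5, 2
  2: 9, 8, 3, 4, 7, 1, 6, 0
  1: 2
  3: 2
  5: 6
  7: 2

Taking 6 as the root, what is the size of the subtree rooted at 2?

8

The subtree rooted at 2 contains: 2, 0, 8, 3, 7, 1, 9, 4 — 8 nodes.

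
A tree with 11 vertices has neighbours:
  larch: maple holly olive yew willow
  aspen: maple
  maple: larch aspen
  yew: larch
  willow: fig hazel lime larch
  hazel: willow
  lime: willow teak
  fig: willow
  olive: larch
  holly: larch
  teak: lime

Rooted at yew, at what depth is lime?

3

yew–larch–willow–lime — 3 edges.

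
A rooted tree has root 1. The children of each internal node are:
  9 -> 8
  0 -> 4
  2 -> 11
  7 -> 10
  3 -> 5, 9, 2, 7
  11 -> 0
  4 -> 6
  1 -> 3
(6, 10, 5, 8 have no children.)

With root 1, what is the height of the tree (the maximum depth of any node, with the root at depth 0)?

6

6 sits deepest: 1-3-2-11-0-4-6 — 6 edges from the root.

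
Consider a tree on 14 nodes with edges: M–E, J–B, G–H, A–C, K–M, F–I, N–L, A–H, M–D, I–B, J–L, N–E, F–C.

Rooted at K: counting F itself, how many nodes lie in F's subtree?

5

F's subtree: {F, C, A, H, G}, size 5.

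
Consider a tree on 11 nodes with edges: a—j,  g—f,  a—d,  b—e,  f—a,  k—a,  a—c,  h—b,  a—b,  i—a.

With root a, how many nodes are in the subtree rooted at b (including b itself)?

b's subtree: {b, e, h}, size 3.

3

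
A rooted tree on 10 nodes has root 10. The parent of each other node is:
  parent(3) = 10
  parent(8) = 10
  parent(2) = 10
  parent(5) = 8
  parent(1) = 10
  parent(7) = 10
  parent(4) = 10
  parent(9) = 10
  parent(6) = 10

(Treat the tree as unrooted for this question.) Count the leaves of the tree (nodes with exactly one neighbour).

8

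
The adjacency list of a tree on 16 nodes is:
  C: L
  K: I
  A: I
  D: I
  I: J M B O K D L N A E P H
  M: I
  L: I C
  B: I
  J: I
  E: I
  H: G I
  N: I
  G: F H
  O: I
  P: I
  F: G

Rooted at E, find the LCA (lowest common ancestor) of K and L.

I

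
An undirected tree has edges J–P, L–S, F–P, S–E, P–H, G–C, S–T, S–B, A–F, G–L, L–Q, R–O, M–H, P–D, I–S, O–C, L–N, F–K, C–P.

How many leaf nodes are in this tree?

12

Degree-1 nodes: A, B, D, E, I, J, K, M, N, Q, R, T — 12 of them.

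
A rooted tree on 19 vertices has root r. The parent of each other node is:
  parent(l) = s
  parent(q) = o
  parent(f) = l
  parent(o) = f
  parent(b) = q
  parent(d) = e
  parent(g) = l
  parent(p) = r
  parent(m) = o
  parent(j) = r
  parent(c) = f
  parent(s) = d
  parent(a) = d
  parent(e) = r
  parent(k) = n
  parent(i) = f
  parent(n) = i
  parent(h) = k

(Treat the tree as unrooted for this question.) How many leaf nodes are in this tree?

The leaves are a, b, c, g, h, j, m, p.
That is 8 leaves.

8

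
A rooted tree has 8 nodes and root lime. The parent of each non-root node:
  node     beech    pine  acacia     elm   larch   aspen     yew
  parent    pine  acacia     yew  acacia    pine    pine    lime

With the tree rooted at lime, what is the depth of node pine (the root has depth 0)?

lime → yew → acacia → pine — 3 edges.

3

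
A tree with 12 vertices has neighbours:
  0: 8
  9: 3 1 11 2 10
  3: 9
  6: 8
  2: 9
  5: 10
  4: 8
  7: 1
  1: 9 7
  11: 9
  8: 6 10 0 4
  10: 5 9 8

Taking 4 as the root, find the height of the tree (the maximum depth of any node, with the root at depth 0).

5

A deepest node is 7, reached by 4 → 8 → 10 → 9 → 1 → 7.
That path has 5 edges, so the height is 5.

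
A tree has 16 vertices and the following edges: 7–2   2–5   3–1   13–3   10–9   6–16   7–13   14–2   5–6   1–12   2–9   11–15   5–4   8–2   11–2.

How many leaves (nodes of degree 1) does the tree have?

Degree-1 nodes: 4, 8, 10, 12, 14, 15, 16 — 7 of them.

7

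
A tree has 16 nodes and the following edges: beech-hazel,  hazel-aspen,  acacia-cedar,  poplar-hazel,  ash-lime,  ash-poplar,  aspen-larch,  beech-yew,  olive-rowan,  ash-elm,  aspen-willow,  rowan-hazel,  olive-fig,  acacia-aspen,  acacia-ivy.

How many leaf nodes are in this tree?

8

Exactly 8 nodes have a single neighbour: cedar, elm, fig, ivy, larch, lime, willow, yew.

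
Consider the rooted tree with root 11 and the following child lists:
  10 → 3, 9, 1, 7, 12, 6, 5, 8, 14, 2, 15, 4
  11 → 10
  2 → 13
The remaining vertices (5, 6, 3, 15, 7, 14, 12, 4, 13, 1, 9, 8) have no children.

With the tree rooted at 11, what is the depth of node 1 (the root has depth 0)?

2

Path from 11 to 1: 11–10–1, which has 2 edges.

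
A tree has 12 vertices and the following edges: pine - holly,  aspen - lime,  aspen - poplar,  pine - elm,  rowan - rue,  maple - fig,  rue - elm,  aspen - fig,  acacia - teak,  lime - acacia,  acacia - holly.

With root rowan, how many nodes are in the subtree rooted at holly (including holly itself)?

8

holly's subtree: {holly, acacia, teak, lime, aspen, poplar, fig, maple}, size 8.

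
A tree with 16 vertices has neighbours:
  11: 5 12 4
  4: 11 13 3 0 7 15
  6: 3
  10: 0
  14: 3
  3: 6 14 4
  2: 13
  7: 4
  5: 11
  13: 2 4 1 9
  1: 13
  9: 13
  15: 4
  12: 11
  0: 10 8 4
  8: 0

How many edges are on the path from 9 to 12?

9 - 13 - 4 - 11 - 12: 4 edges.

4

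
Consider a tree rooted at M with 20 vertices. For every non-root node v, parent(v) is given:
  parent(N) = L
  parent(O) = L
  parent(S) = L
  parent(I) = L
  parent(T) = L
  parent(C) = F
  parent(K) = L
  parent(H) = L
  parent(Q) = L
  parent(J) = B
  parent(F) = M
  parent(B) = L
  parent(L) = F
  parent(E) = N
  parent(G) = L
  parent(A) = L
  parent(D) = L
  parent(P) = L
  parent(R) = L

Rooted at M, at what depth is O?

3

Climbing from O to the root: O – L – F – M. That's 3 steps.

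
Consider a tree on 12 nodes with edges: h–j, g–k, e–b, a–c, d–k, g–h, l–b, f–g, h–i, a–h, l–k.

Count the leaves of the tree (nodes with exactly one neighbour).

6

Exactly 6 nodes have a single neighbour: c, d, e, f, i, j.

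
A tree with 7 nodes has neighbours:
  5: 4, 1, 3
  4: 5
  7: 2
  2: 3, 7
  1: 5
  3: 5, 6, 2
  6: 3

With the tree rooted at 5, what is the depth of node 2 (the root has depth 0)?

5 → 3 → 2 — 2 edges.

2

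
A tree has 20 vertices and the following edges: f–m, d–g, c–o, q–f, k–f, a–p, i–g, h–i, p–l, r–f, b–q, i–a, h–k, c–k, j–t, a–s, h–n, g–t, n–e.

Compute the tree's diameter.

A longest path is b-q-f-k-h-i-g-t-j, with 8 edges.

8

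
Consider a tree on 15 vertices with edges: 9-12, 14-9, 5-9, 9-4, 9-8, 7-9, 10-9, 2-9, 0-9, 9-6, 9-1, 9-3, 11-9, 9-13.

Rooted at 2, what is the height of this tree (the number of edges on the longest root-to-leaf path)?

A deepest node is 13, reached by 2–9–13.
That path has 2 edges, so the height is 2.

2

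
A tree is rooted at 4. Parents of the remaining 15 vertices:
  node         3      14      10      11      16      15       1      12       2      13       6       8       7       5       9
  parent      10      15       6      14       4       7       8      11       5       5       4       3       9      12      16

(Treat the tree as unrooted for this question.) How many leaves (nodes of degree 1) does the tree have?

The leaves are 1, 2, 13.
That is 3 leaves.

3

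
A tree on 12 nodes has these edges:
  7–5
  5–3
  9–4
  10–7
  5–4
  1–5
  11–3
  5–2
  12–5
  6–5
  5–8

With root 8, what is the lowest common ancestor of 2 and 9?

5

Path 2→root: 2 5 8; path 9→root: 9 4 5 8.
First common node: 5.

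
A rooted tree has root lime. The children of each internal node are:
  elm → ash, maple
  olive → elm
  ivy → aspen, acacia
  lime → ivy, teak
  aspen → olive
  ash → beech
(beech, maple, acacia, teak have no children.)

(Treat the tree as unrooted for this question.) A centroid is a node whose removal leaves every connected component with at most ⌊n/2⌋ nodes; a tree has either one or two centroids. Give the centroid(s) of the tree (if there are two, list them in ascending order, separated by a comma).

If aspen is removed the pieces have sizes 5, 4, all ≤ ⌊10/2⌋ = 5.
olive is adjacent to aspen and is also a centroid (the largest component after removing it is likewise 5).

aspen, olive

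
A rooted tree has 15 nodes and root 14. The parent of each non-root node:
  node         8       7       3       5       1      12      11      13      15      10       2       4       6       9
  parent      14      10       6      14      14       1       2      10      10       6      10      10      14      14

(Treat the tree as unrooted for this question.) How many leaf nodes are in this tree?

10

Degree-1 nodes: 3, 4, 5, 7, 8, 9, 11, 12, 13, 15 — 10 of them.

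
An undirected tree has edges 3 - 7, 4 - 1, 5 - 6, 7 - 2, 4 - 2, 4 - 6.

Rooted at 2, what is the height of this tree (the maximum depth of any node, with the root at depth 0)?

3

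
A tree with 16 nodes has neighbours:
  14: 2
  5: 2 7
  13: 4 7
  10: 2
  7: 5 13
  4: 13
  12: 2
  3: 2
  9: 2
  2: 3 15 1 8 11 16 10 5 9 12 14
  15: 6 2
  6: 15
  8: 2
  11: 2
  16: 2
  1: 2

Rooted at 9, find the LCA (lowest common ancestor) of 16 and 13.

16's ancestor chain is 16, 2, 9 and 13's is 13, 7, 5, 2, 9; they first meet at 2.

2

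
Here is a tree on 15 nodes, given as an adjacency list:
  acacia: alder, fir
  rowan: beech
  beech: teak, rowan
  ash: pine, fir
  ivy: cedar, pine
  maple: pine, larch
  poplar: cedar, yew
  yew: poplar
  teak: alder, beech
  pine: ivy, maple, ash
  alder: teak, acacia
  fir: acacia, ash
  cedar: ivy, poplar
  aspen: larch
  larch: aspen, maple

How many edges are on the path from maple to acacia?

Walking from maple: maple–pine–ash–fir–acacia. Length 4.

4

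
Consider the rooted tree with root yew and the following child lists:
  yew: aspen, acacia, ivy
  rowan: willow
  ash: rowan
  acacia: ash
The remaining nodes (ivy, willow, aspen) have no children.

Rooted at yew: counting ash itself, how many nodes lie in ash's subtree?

3

Descendants of ash (including itself): ash, rowan, willow. That's 3.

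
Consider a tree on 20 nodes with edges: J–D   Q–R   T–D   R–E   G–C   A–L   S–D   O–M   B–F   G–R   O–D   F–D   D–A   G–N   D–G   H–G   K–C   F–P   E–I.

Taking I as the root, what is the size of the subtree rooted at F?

3

Descendants of F (including itself): F, B, P. That's 3.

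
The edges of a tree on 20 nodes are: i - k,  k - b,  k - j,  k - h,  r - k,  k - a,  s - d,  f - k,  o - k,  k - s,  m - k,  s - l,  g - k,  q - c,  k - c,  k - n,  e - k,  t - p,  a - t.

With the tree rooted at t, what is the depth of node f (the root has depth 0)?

Climbing from f to the root: f → k → a → t. That's 3 steps.

3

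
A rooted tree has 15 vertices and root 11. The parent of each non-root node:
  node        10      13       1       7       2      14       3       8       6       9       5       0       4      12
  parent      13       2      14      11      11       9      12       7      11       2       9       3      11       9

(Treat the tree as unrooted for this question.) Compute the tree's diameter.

7

A longest path is 0 – 3 – 12 – 9 – 2 – 11 – 7 – 8, with 7 edges.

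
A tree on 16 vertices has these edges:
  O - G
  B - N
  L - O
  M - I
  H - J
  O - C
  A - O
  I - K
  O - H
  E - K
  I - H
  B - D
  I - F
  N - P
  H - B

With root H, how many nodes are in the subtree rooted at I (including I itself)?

5

I's subtree: {I, F, M, K, E}, size 5.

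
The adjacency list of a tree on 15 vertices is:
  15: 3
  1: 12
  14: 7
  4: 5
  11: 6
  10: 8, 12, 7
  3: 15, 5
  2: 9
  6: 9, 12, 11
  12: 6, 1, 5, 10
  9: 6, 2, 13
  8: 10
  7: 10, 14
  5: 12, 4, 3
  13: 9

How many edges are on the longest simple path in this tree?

6

BFS from 15 reaches 13 last, at distance 6; BFS from 13 confirms no node is farther.
Path: 15 - 3 - 5 - 12 - 6 - 9 - 13.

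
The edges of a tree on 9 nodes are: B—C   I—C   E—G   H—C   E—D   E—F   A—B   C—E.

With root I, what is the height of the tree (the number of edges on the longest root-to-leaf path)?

A sits deepest: I-C-B-A — 3 edges from the root.

3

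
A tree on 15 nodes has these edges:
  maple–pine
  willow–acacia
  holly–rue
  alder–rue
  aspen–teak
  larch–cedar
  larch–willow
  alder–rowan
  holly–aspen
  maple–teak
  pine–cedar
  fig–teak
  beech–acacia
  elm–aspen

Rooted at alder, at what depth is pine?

Climbing from pine to the root: pine – maple – teak – aspen – holly – rue – alder. That's 6 steps.

6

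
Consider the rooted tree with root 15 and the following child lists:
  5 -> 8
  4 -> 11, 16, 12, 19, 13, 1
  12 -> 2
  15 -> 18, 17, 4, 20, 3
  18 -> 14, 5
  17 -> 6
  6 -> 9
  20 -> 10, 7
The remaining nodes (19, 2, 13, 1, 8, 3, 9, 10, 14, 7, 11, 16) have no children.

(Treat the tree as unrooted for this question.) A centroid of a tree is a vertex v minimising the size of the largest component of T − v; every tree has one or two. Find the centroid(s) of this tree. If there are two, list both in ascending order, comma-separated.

If 15 is removed the pieces have sizes 8, 4, 3, 3, 1, all ≤ ⌊20/2⌋ = 10.
No neighbour of 15 does as well, so 15 is the unique centroid.

15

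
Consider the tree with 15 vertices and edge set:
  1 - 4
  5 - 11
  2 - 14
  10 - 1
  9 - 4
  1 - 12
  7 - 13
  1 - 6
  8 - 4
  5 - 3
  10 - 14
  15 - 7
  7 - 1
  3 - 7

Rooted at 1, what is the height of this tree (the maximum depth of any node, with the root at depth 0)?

A deepest node is 11, reached by 1-7-3-5-11.
That path has 4 edges, so the height is 4.

4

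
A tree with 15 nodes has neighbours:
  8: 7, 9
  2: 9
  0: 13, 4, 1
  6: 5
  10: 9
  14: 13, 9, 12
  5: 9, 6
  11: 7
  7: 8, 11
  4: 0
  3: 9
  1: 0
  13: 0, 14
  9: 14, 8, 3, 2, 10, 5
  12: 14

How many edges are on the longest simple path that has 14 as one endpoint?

4

The node farthest from 14 is 11, via 14-9-8-7-11 — 4 edges.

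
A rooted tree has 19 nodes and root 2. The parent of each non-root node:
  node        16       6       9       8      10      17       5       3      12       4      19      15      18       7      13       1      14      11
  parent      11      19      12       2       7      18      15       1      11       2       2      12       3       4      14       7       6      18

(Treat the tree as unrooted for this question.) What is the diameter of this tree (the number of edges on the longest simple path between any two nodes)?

13

A longest path is 13 – 14 – 6 – 19 – 2 – 4 – 7 – 1 – 3 – 18 – 11 – 12 – 15 – 5, with 13 edges.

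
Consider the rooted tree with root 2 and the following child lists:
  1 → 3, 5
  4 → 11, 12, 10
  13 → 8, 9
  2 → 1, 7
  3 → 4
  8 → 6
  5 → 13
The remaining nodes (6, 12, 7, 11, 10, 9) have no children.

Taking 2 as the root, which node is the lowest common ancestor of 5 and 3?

5's ancestor chain is 5, 1, 2 and 3's is 3, 1, 2; they first meet at 1.

1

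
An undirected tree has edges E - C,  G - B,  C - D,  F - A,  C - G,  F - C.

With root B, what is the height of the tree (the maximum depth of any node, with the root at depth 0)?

4

A deepest node is A, reached by B → G → C → F → A.
That path has 4 edges, so the height is 4.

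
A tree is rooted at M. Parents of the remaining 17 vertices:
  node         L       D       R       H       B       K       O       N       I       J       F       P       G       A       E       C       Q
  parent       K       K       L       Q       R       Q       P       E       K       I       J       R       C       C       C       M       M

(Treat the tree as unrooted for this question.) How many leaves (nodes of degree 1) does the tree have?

Degree-1 nodes: A, B, D, F, G, H, N, O — 8 of them.

8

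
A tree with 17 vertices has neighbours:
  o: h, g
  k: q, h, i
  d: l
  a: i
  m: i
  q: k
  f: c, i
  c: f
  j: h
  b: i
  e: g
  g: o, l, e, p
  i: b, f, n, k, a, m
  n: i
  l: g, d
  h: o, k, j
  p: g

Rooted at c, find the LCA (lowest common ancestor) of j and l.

h

Path j→root: j h k i f c; path l→root: l g o h k i f c.
First common node: h.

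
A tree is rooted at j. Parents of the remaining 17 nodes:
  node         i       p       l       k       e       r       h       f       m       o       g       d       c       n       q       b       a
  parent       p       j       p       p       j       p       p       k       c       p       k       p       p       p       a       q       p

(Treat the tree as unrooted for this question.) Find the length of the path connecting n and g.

3

Walking from n: n–p–k–g. Length 3.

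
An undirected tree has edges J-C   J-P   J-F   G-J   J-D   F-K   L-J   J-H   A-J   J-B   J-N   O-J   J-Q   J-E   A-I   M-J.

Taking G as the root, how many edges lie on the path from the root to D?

Climbing from D to the root: D – J – G. That's 2 steps.

2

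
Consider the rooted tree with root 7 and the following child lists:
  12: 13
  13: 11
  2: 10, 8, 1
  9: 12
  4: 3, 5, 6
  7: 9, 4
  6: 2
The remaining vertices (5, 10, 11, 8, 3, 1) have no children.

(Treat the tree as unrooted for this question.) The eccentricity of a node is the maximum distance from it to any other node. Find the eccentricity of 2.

7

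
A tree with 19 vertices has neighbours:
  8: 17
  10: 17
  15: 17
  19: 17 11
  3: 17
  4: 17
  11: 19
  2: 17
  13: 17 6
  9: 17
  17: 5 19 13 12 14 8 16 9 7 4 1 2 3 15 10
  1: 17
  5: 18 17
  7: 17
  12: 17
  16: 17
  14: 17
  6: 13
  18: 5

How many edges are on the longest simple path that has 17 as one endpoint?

A farthest node from 17 is 18 (11, 6 also at distance 2).
The path 17–5–18 has 2 edges.

2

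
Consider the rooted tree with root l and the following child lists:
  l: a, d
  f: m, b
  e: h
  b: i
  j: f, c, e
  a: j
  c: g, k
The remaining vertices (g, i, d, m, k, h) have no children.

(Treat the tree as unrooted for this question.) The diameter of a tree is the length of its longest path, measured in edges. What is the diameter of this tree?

BFS from i reaches d last, at distance 6; BFS from d confirms no node is farther.
Path: i-b-f-j-a-l-d.

6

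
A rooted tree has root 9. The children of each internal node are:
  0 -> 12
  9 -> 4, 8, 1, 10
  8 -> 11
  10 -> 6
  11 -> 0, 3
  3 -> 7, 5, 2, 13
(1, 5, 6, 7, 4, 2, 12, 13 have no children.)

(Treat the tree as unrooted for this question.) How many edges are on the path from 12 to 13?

Walking from 12: 12–0–11–3–13. Length 4.

4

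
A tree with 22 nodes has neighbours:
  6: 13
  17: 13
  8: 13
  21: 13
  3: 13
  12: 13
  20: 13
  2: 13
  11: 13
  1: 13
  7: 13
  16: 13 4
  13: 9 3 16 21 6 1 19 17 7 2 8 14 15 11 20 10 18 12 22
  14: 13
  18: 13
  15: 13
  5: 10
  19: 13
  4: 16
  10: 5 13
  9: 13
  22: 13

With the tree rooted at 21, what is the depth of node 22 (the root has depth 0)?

Climbing from 22 to the root: 22 → 13 → 21. That's 2 steps.

2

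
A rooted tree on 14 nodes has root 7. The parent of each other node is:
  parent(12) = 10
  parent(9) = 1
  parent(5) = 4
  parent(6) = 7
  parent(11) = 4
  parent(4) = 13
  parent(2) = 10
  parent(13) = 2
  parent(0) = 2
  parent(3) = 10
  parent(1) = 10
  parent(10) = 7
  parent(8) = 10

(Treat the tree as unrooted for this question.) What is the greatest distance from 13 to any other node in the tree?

A farthest node from 13 is 9 (6 also at distance 4).
The path 13–2–10–1–9 has 4 edges.

4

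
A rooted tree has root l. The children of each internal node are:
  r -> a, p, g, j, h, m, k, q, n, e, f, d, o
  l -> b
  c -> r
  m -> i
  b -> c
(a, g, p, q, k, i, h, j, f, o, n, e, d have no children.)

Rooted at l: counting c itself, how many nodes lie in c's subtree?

Descendants of c (including itself): c, r, j, n, h, k, m, f, e, g, o, a, p, q, d, i. That's 16.

16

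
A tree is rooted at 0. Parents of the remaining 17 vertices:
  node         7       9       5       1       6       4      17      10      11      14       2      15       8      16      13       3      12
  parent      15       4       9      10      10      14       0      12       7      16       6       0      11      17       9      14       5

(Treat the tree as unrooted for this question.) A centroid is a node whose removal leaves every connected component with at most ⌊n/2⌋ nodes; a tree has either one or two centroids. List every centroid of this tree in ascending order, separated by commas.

4, 14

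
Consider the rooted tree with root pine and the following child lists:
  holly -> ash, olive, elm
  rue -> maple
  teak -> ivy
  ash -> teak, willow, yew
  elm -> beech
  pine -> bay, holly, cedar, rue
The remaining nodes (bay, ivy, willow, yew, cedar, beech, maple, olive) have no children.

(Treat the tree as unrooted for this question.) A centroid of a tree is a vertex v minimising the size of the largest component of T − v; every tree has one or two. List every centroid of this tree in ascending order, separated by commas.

holly

If holly is removed the pieces have sizes 5, 5, 2, 1, all ≤ ⌊14/2⌋ = 7.
No neighbour of holly does as well, so holly is the unique centroid.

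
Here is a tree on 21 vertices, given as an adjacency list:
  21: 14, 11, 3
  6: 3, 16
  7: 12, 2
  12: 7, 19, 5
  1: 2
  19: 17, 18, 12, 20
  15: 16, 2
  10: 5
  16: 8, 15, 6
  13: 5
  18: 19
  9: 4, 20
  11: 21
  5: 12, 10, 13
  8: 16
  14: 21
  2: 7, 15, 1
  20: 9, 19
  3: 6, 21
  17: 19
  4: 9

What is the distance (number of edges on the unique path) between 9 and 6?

9 - 20 - 19 - 12 - 7 - 2 - 15 - 16 - 6: 8 edges.

8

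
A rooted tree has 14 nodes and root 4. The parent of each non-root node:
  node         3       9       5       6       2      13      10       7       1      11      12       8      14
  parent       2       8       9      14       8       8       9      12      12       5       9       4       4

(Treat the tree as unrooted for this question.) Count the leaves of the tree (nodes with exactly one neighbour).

7

Exactly 7 nodes have a single neighbour: 1, 3, 6, 7, 10, 11, 13.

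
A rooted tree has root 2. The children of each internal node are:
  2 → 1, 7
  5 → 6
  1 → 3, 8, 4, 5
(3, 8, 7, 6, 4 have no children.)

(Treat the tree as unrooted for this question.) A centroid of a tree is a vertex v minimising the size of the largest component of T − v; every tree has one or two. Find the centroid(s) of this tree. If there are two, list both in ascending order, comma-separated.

1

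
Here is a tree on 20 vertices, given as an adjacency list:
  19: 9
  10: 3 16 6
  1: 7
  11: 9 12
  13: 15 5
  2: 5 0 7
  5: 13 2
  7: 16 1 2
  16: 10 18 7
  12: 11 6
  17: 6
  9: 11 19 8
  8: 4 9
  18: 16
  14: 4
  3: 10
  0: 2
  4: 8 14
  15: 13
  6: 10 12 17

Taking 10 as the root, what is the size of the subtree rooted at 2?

5

The subtree rooted at 2 contains: 2, 5, 0, 13, 15 — 5 nodes.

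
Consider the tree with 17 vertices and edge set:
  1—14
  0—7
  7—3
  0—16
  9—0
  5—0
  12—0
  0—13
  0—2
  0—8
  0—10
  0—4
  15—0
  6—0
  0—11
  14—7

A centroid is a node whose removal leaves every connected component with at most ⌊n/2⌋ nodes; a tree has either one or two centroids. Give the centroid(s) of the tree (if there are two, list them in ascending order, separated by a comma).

Delete 0: the remaining components have sizes 4, 1, 1, 1, 1, 1, 1, 1, 1, 1, 1, 1, 1. Max 4 ≤ 8, so 0 is a centroid.
Every other node leaves some component of size > 8, so the centroid is unique.

0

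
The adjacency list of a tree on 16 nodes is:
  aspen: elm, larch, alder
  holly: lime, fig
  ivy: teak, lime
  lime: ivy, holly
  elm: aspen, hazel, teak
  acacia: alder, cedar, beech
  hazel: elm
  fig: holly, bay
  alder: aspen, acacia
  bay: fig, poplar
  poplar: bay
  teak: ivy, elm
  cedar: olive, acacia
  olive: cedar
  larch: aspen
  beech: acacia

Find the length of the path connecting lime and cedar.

Walking from lime: lime – ivy – teak – elm – aspen – alder – acacia – cedar. Length 7.

7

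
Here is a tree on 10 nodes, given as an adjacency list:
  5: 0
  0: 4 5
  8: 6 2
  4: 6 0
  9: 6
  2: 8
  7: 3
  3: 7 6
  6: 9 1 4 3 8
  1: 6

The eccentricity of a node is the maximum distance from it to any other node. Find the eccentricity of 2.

5

A farthest node from 2 is 5.
The path 2-8-6-4-0-5 has 5 edges.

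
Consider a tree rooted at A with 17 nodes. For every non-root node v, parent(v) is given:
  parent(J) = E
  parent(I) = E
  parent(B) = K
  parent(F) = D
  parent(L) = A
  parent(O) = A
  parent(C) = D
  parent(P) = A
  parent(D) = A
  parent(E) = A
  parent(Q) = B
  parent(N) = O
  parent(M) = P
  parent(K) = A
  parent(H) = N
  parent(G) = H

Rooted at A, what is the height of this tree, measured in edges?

G sits deepest: A – O – N – H – G — 4 edges from the root.

4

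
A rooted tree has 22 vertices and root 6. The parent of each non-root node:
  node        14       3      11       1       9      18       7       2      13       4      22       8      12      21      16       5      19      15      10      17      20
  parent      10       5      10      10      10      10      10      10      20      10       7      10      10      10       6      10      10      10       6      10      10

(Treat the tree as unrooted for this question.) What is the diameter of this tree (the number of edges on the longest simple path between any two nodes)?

A longest path is 3–5–10–7–22, with 4 edges.

4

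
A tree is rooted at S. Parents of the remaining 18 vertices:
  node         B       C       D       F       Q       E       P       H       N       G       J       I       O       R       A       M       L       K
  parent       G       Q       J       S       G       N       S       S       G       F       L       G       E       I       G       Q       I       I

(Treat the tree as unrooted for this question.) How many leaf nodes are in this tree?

10

The leaves are A, B, C, D, H, K, M, O, P, R.
That is 10 leaves.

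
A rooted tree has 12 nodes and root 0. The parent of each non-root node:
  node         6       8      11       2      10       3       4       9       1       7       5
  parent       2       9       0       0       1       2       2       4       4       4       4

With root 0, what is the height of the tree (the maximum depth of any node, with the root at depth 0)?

4

A deepest node is 10, reached by 0–2–4–1–10.
That path has 4 edges, so the height is 4.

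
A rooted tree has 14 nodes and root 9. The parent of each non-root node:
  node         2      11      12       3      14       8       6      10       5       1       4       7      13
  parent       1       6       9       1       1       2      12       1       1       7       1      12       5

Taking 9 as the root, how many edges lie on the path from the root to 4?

4

9 → 12 → 7 → 1 → 4 — 4 edges.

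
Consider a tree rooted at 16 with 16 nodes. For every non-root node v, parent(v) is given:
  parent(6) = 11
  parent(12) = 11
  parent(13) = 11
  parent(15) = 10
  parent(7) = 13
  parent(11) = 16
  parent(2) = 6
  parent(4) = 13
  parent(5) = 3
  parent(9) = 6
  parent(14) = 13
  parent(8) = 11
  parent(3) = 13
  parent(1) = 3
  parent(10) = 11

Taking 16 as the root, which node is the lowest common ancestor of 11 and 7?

11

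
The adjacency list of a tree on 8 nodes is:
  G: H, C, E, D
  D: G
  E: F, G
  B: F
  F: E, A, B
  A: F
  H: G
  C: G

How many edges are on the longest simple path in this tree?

Starting from C, a farthest node is A at distance 4.
One longest path: C–G–E–F–A.
So the diameter is 4.

4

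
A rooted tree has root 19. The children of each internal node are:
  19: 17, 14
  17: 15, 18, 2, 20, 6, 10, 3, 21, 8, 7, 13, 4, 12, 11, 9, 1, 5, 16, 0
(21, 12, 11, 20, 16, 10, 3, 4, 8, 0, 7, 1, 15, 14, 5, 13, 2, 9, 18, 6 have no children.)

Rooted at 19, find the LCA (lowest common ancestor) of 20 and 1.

Path 20→root: 20 17 19; path 1→root: 1 17 19.
First common node: 17.

17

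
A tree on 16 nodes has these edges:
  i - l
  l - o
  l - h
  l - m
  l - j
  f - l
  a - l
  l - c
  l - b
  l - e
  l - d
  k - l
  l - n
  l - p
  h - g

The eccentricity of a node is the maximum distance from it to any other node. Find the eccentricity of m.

A farthest node from m is g.
The path m–l–h–g has 3 edges.

3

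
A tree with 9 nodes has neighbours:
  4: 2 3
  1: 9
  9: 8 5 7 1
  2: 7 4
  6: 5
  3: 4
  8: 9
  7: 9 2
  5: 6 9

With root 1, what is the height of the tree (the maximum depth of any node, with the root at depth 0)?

The longest root-to-leaf path is 1-9-7-2-4-3 (5 edges).

5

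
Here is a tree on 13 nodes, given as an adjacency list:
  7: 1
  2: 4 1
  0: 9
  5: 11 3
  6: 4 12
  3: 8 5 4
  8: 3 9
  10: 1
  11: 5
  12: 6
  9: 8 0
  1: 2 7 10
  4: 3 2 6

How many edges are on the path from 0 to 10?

The path is 0 - 9 - 8 - 3 - 4 - 2 - 1 - 10, which has 7 edges.

7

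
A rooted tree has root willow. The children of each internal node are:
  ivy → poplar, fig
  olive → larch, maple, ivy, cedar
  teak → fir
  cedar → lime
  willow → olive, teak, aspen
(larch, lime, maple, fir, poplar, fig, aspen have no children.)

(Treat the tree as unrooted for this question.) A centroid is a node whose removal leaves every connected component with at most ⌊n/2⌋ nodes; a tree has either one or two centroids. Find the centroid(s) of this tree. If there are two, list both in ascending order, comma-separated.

olive

Delete olive: the remaining components have sizes 4, 3, 2, 1, 1. Max 4 ≤ 6, so olive is a centroid.
Every other node leaves some component of size > 6, so the centroid is unique.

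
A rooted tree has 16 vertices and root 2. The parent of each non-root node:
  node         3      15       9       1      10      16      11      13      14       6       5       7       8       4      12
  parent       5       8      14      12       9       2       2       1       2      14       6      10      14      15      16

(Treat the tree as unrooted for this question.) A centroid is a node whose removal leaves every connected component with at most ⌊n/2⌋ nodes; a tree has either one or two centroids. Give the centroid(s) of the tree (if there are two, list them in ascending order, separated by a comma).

14

Removing 14 splits the tree into components of sizes 6, 3, 3, 3; the largest is 6 ≤ ⌊16/2⌋ = 8.
Every other node leaves some component of size > 8, so the centroid is unique.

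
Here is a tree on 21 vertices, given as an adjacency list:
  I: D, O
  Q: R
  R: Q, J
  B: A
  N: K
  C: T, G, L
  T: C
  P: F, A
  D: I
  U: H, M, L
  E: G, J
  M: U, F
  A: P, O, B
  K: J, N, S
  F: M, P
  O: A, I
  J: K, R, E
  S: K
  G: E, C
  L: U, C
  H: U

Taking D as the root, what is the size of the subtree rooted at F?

15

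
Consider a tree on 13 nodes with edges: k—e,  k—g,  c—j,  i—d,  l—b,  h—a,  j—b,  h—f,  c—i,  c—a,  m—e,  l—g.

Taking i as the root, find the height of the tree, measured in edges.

8

A deepest node is m, reached by i → c → j → b → l → g → k → e → m.
That path has 8 edges, so the height is 8.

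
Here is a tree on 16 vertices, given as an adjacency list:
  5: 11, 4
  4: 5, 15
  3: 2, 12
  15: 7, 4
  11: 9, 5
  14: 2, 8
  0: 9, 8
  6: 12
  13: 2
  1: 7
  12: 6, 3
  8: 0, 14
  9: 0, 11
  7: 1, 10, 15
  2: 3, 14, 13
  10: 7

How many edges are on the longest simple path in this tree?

A longest path is 6–12–3–2–14–8–0–9–11–5–4–15–7–1, with 13 edges.

13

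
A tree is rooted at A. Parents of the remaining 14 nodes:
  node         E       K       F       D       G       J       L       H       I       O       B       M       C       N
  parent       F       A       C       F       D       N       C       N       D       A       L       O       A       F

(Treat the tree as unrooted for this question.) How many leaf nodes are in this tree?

Exactly 8 nodes have a single neighbour: B, E, G, H, I, J, K, M.

8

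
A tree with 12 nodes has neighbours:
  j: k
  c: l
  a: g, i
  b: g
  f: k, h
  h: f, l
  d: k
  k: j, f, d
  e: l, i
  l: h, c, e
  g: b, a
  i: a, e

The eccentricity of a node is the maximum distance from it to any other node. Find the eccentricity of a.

Distances from a peak at 7, attained at j (d also at distance 7).
a–i–e–l–h–f–k–j

7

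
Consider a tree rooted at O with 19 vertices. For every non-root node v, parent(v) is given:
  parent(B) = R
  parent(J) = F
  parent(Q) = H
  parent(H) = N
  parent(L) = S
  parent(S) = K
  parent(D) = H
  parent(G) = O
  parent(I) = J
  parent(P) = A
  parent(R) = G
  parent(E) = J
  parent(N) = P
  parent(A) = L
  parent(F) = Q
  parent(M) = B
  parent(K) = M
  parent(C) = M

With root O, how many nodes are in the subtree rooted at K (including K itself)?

The subtree rooted at K contains: K, S, L, A, P, N, H, Q, D, F, J, I, E — 13 nodes.

13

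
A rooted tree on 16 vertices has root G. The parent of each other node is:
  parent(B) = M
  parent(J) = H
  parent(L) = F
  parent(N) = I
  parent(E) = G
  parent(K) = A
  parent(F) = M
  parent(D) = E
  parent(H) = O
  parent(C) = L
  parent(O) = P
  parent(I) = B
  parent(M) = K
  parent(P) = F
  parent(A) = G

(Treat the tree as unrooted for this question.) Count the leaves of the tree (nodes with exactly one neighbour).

Exactly 4 nodes have a single neighbour: C, D, J, N.

4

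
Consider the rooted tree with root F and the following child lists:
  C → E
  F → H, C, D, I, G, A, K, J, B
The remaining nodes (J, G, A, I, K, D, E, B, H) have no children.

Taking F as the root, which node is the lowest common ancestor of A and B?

F

Ancestors of A (toward the root): A, F.
Ancestors of B: B, F.
The deepest node appearing in both lists is F.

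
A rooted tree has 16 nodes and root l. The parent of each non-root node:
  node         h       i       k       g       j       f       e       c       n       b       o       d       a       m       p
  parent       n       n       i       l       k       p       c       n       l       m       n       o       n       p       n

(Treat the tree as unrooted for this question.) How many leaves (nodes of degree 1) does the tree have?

8

The leaves are a, b, d, e, f, g, h, j.
That is 8 leaves.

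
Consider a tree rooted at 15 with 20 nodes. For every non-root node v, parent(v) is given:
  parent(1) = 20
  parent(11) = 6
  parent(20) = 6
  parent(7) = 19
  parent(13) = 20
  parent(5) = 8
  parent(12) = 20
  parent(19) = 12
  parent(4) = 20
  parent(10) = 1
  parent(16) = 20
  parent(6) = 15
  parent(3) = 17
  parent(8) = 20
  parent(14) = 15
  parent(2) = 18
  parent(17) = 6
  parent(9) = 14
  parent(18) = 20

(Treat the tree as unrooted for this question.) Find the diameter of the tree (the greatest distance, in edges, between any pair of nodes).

7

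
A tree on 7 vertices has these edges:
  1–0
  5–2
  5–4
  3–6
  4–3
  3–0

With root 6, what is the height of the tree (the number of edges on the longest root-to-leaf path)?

2 sits deepest: 6–3–4–5–2 — 4 edges from the root.

4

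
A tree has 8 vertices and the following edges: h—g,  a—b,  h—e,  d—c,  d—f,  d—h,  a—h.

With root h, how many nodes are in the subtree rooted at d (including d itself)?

Descendants of d (including itself): d, c, f. That's 3.

3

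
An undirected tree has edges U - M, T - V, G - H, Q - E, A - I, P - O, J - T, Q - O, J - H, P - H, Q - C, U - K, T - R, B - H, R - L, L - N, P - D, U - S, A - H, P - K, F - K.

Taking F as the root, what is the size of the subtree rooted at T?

Descendants of T (including itself): T, V, R, L, N. That's 5.

5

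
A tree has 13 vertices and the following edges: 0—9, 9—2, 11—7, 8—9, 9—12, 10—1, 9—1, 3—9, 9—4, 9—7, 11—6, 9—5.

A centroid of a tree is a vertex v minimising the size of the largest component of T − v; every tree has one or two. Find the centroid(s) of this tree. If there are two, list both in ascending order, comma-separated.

If 9 is removed the pieces have sizes 3, 2, 1, 1, 1, 1, 1, 1, 1, all ≤ ⌊13/2⌋ = 6.
No neighbour of 9 does as well, so 9 is the unique centroid.

9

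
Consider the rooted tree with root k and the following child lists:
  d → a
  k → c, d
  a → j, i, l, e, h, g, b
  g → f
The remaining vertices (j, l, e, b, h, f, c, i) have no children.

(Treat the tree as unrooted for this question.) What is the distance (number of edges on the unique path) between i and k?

3

i - a - d - k: 3 edges.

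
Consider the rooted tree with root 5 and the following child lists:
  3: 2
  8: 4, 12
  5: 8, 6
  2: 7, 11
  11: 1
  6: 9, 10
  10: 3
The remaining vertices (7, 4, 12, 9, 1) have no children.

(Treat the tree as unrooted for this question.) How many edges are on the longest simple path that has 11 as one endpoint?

The node farthest from 11 is 4 (12 also at distance 7), via 11 – 2 – 3 – 10 – 6 – 5 – 8 – 4 — 7 edges.

7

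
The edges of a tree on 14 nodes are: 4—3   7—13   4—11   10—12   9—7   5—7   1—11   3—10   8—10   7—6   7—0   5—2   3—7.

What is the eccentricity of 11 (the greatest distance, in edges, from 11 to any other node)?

5

A farthest node from 11 is 2.
The path 11-4-3-7-5-2 has 5 edges.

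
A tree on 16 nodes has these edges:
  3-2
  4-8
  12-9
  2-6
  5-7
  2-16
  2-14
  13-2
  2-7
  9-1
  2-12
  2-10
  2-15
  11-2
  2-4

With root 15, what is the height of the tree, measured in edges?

4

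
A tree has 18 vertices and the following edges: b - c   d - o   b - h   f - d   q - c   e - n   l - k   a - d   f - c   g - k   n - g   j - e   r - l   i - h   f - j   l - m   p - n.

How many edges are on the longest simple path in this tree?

A longest path is r–l–k–g–n–e–j–f–c–b–h–i, with 11 edges.

11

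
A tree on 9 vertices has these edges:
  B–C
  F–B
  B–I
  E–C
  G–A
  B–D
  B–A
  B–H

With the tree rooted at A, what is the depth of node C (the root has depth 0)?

2

Path from A to C: A → B → C, which has 2 edges.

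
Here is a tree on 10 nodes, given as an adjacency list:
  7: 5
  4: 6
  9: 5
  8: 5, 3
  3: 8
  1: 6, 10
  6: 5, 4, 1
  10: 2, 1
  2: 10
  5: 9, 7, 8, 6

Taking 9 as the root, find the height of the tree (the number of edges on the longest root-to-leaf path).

The longest root-to-leaf path is 9-5-6-1-10-2 (5 edges).

5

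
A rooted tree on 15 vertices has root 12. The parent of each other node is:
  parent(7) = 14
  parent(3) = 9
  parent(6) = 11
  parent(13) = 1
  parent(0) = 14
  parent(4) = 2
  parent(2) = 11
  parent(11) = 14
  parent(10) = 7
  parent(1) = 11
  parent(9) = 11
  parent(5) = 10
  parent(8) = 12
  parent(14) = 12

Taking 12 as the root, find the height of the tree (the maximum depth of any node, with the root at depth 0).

4

The longest root-to-leaf path is 12 → 14 → 11 → 2 → 4 (4 edges).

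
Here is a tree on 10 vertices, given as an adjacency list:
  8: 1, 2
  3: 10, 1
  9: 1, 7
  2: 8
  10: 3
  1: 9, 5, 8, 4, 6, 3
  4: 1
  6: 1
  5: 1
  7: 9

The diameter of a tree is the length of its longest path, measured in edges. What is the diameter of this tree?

Starting from 7, a farthest node is 2 at distance 4.
One longest path: 7-9-1-8-2.
So the diameter is 4.

4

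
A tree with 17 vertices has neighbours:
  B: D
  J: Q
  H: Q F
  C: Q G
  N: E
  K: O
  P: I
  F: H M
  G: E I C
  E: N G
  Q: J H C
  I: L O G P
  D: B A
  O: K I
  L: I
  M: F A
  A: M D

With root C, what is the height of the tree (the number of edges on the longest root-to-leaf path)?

A deepest node is B, reached by C-Q-H-F-M-A-D-B.
That path has 7 edges, so the height is 7.

7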